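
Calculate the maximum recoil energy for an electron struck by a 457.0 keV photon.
293.1216 keV

Maximum energy transfer occurs at θ = 180° (backscattering).

Initial photon: E₀ = 457.0 keV → λ₀ = 2.7130 pm

Maximum Compton shift (at 180°):
Δλ_max = 2λ_C = 2 × 2.4263 = 4.8526 pm

Final wavelength:
λ' = 2.7130 + 4.8526 = 7.5656 pm

Minimum photon energy (maximum energy to electron):
E'_min = hc/λ' = 163.8784 keV

Maximum electron kinetic energy:
K_max = E₀ - E'_min = 457.0000 - 163.8784 = 293.1216 keV

(Intermediate values are shown rounded; full precision is carried through to the final answer.)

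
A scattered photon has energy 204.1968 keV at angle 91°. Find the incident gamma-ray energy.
344.1000 keV

Convert final energy to wavelength (hc ≈ 1239.842 keV·pm):
λ' = hc/E' = 1239.842 / 204.1968 = 6.0718 pm

Calculate the Compton shift:
Δλ = λ_C(1 - cos(91°))
Δλ = 2.4263 × (1 - cos(91°))
Δλ = 2.4687 pm

Initial wavelength:
λ = λ' - Δλ = 6.0718 - 2.4687 = 3.6031 pm

Initial energy:
E = hc/λ = 1239.842 / 3.6031 = 344.1000 keV

(Intermediate values are shown rounded; full precision is carried through to the final answer.)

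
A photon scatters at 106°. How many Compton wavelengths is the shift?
1.2756 λ_C

The Compton shift formula is:
Δλ = λ_C(1 - cos θ)

Dividing both sides by λ_C:
Δλ/λ_C = 1 - cos θ

For θ = 106°:
Δλ/λ_C = 1 - cos(106°)
Δλ/λ_C = 1 - -0.2756
Δλ/λ_C = 1.2756

This means the shift is 1.2756 × λ_C = 3.0951 pm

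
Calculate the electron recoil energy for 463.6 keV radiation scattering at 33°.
59.1913 keV

By energy conservation: K_e = E_initial - E_final

First find the scattered photon energy:
Initial wavelength: λ = hc/E = 2.6744 pm
Compton shift: Δλ = λ_C(1 - cos(33°)) = 0.3914 pm
Final wavelength: λ' = 2.6744 + 0.3914 = 3.0658 pm
Final photon energy: E' = hc/λ' = 404.4087 keV

Electron kinetic energy:
K_e = E - E' = 463.6000 - 404.4087 = 59.1913 keV

(Intermediate values are shown rounded; full precision is carried through to the final answer.)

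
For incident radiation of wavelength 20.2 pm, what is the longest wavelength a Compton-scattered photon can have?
25.0526 pm (at θ = 180°)

The Compton shift is Δλ = λ_C(1 − cos θ).

Since cos θ ranges from −1 to 1, the factor (1 − cos θ) ranges from 0 to 2; the maximum shift occurs at θ = 180° (backscattering):
Δλ_max = 2λ_C = 2 × 2.4263 pm = 4.8526 pm

Maximum scattered wavelength:
λ'_max = λ₀ + Δλ_max = 20.2 + 4.8526 = 25.0526 pm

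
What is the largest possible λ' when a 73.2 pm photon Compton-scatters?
78.0526 pm (at θ = 180°)

The Compton shift is Δλ = λ_C(1 − cos θ).

Since cos θ ranges from −1 to 1, the factor (1 − cos θ) ranges from 0 to 2; the maximum shift occurs at θ = 180° (backscattering):
Δλ_max = 2λ_C = 2 × 2.4263 pm = 4.8526 pm

Maximum scattered wavelength:
λ'_max = λ₀ + Δλ_max = 73.2 + 4.8526 = 78.0526 pm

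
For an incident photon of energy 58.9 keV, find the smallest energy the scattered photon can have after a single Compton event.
47.8656 keV (at θ = 180°)

The scattered photon has minimum energy when its wavelength is maximum, i.e., when the Compton shift Δλ = λ_C(1 − cos θ) is maximum. This occurs at θ = 180° (backscattering), giving Δλ_max = 2λ_C = 4.8526 pm.

Initial wavelength: λ₀ = hc/E₀ = 21.0499 pm
Maximum final wavelength: λ'_max = λ₀ + 2λ_C = 21.0499 + 4.8526 = 25.9026 pm
Minimum final energy: E'_min = hc/λ'_max = 47.8656 keV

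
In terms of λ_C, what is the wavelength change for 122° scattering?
1.5299 λ_C

The Compton shift formula is:
Δλ = λ_C(1 - cos θ)

Dividing both sides by λ_C:
Δλ/λ_C = 1 - cos θ

For θ = 122°:
Δλ/λ_C = 1 - cos(122°)
Δλ/λ_C = 1 - -0.5299
Δλ/λ_C = 1.5299

This means the shift is 1.5299 × λ_C = 3.7121 pm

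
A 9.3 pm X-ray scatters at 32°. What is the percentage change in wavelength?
3.9643%

Calculate the Compton shift:
Δλ = λ_C(1 - cos(32°))
Δλ = 2.4263 × (1 - cos(32°))
Δλ = 2.4263 × 0.1520
Δλ = 0.3687 pm

Percentage change:
(Δλ/λ₀) × 100 = (0.3687/9.3) × 100
= 3.9643%

(Intermediate values are shown rounded; full precision is carried through to the final answer.)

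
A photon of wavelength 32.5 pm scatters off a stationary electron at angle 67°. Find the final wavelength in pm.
33.9783 pm

Using the Compton scattering formula:
λ' = λ + Δλ = λ + λ_C(1 - cos θ)

Given:
- Initial wavelength λ = 32.5 pm
- Scattering angle θ = 67°
- Compton wavelength λ_C ≈ 2.4263 pm

Calculate the shift:
Δλ = 2.4263 × (1 - cos(67°))
Δλ = 2.4263 × 0.6093
Δλ = 1.4783 pm

Final wavelength:
λ' = 32.5 + 1.4783 = 33.9783 pm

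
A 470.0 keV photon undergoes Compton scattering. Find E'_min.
165.5201 keV (at θ = 180°)

The scattered photon has minimum energy when its wavelength is maximum, i.e., when the Compton shift Δλ = λ_C(1 − cos θ) is maximum. This occurs at θ = 180° (backscattering), giving Δλ_max = 2λ_C = 4.8526 pm.

Initial wavelength: λ₀ = hc/E₀ = 2.6380 pm
Maximum final wavelength: λ'_max = λ₀ + 2λ_C = 2.6380 + 4.8526 = 7.4906 pm
Minimum final energy: E'_min = hc/λ'_max = 165.5201 keV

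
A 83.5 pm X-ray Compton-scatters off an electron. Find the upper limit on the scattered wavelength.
88.3526 pm (at θ = 180°)

The Compton shift is Δλ = λ_C(1 − cos θ).

Since cos θ ranges from −1 to 1, the factor (1 − cos θ) ranges from 0 to 2; the maximum shift occurs at θ = 180° (backscattering):
Δλ_max = 2λ_C = 2 × 2.4263 pm = 4.8526 pm

Maximum scattered wavelength:
λ'_max = λ₀ + Δλ_max = 83.5 + 4.8526 = 88.3526 pm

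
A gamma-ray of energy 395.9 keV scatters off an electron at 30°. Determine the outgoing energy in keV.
358.6708 keV

First convert energy to wavelength:
λ = hc/E, with hc ≈ 1239.842 keV·pm (i.e. 1239.842 eV·nm)

For E = 395.9 keV = 395900 eV:
λ = 1239.842 keV·pm / 395.9 keV
λ = 3.1317 pm

Calculate the Compton shift:
Δλ = λ_C(1 - cos(30°)) = 2.4263 × 0.1340
Δλ = 0.3251 pm

Final wavelength:
λ' = 3.1317 + 0.3251 = 3.4568 pm

Final energy:
E' = hc/λ' = 1239.842 / 3.4568 = 358.6708 keV

(Intermediate values are shown rounded; full precision is carried through to the final answer.)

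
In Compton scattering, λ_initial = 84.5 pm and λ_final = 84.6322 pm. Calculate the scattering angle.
19.00°

First find the wavelength shift:
Δλ = λ' - λ = 84.6322 - 84.5 = 0.1322 pm

Using Δλ = λ_C(1 - cos θ), with λ_C = h/(m_e·c) ≈ 2.42631024 pm:
cos θ = 1 - Δλ/λ_C
cos θ = 1 - 0.1322/2.42631024
cos θ = 0.945514

θ = arccos(0.945514)
θ = 19.00°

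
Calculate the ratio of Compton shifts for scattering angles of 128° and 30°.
128° produces the larger shift by a factor of 12.059

Calculate both shifts using Δλ = λ_C(1 - cos θ):

For θ₁ = 30°:
Δλ₁ = 2.4263 × (1 - cos(30°))
Δλ₁ = 2.4263 × 0.1340
Δλ₁ = 0.3251 pm

For θ₂ = 128°:
Δλ₂ = 2.4263 × (1 - cos(128°))
Δλ₂ = 2.4263 × 1.6157
Δλ₂ = 3.9201 pm

The 128° angle produces the larger shift.
Ratio: 3.9201/0.3251 = 12.059

(Intermediate values are shown rounded; full precision is carried through to the final answer.)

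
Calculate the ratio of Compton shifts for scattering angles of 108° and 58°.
108° produces the larger shift by a factor of 2.785

Calculate both shifts using Δλ = λ_C(1 - cos θ):

For θ₁ = 58°:
Δλ₁ = 2.4263 × (1 - cos(58°))
Δλ₁ = 2.4263 × 0.4701
Δλ₁ = 1.1406 pm

For θ₂ = 108°:
Δλ₂ = 2.4263 × (1 - cos(108°))
Δλ₂ = 2.4263 × 1.3090
Δλ₂ = 3.1761 pm

The 108° angle produces the larger shift.
Ratio: 3.1761/1.1406 = 2.785

(Intermediate values are shown rounded; full precision is carried through to the final answer.)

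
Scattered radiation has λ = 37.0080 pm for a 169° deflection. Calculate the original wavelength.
32.2000 pm

From λ' = λ + Δλ, we have λ = λ' - Δλ

First calculate the Compton shift:
Δλ = λ_C(1 - cos θ)
Δλ = 2.4263 × (1 - cos(169°))
Δλ = 2.4263 × 1.9816
Δλ = 4.8080 pm

Initial wavelength:
λ = λ' - Δλ
λ = 37.0080 - 4.8080
λ = 32.2000 pm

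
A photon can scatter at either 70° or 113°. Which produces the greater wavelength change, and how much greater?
113° produces the larger shift by a factor of 2.114

Calculate both shifts using Δλ = λ_C(1 - cos θ):

For θ₁ = 70°:
Δλ₁ = 2.4263 × (1 - cos(70°))
Δλ₁ = 2.4263 × 0.6580
Δλ₁ = 1.5965 pm

For θ₂ = 113°:
Δλ₂ = 2.4263 × (1 - cos(113°))
Δλ₂ = 2.4263 × 1.3907
Δλ₂ = 3.3743 pm

The 113° angle produces the larger shift.
Ratio: 3.3743/1.5965 = 2.114

(Intermediate values are shown rounded; full precision is carried through to the final answer.)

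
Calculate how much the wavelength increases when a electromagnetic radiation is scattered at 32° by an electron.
0.3687 pm

Using the Compton scattering formula:
Δλ = λ_C(1 - cos θ)

where λ_C = h/(m_e·c) ≈ 2.4263 pm is the Compton wavelength of an electron.

For θ = 32°:
cos(32°) = 0.8480
1 - cos(32°) = 0.1520

Δλ = 2.4263 × 0.1520
Δλ = 0.3687 pm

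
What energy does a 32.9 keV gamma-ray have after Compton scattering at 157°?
29.2796 keV

First convert energy to wavelength:
λ = hc/E, with hc ≈ 1239.842 keV·pm (i.e. 1239.842 eV·nm)

For E = 32.9 keV = 32900 eV:
λ = 1239.842 keV·pm / 32.9 keV
λ = 37.6852 pm

Calculate the Compton shift:
Δλ = λ_C(1 - cos(157°)) = 2.4263 × 1.9205
Δλ = 4.6597 pm

Final wavelength:
λ' = 37.6852 + 4.6597 = 42.3449 pm

Final energy:
E' = hc/λ' = 1239.842 / 42.3449 = 29.2796 keV

(Intermediate values are shown rounded; full precision is carried through to the final answer.)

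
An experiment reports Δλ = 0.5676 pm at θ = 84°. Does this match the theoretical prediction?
No, inconsistent

Calculate the expected shift for θ = 84°:

Δλ_expected = λ_C(1 - cos(84°))
Δλ_expected = 2.4263 × (1 - cos(84°))
Δλ_expected = 2.4263 × 0.8955
Δλ_expected = 2.1727 pm

Given shift: 0.5676 pm
Expected shift: 2.1727 pm
Difference: 1.6050 pm

The values do not match. The given shift corresponds to θ ≈ 40.0°, not 84°.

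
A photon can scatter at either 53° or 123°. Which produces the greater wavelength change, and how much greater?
123° produces the larger shift by a factor of 3.879

Calculate both shifts using Δλ = λ_C(1 - cos θ):

For θ₁ = 53°:
Δλ₁ = 2.4263 × (1 - cos(53°))
Δλ₁ = 2.4263 × 0.3982
Δλ₁ = 0.9661 pm

For θ₂ = 123°:
Δλ₂ = 2.4263 × (1 - cos(123°))
Δλ₂ = 2.4263 × 1.5446
Δλ₂ = 3.7478 pm

The 123° angle produces the larger shift.
Ratio: 3.7478/0.9661 = 3.879

(Intermediate values are shown rounded; full precision is carried through to the final answer.)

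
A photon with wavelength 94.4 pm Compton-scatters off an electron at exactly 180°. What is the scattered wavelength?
99.2526 pm

Using the Compton formula: λ' = λ + λ_C(1 − cos θ)

For θ = 180°, cos θ = -1 (exact) = -1.0000, so:
1 − cos 180° = 1 − (-1) = 2.0000

Δλ = λ_C × 2.0000 = 2.4263 × 2.0000 = 4.8526 pm

λ' = 94.4 + 4.8526 = 99.2526 pm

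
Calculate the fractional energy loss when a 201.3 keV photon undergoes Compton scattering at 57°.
0.1521 (or 15.21%)

Calculate initial and final photon energies:

Initial: E₀ = 201.3 keV → λ₀ = 6.1592 pm
Compton shift: Δλ = 1.1048 pm
Final wavelength: λ' = 7.2640 pm
Final energy: E' = 170.6826 keV

Fractional energy loss:
(E₀ - E')/E₀ = (201.3000 - 170.6826)/201.3000
= 30.6174/201.3000
= 0.1521
= 15.21%

(Intermediate values are shown rounded; full precision is carried through to the final answer.)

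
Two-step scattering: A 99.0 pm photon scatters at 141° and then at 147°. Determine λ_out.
107.7731 pm

Apply Compton shift twice:

First scattering at θ₁ = 141°:
Δλ₁ = λ_C(1 - cos(141°))
Δλ₁ = 2.4263 × 1.7771
Δλ₁ = 4.3119 pm

After first scattering:
λ₁ = 99.0 + 4.3119 = 103.3119 pm

Second scattering at θ₂ = 147°:
Δλ₂ = λ_C(1 - cos(147°))
Δλ₂ = 2.4263 × 1.8387
Δλ₂ = 4.4612 pm

Final wavelength:
λ₂ = 103.3119 + 4.4612 = 107.7731 pm

Total shift: Δλ_total = 4.3119 + 4.4612 = 8.7731 pm

(Intermediate values are shown rounded; full precision is carried through to the final answer.)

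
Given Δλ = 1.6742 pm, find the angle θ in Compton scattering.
71.94°

From the Compton formula Δλ = λ_C(1 - cos θ), we can solve for θ:

cos θ = 1 - Δλ/λ_C

Given:
- Δλ = 1.6742 pm
- λ_C = h/(m_e·c) ≈ 2.42631024 pm

cos θ = 1 - 1.6742/2.42631024
cos θ = 1 - 0.690019
cos θ = 0.309981

θ = arccos(0.309981)
θ = 71.94°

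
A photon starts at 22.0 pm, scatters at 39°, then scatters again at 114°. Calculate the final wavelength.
25.9539 pm

Apply Compton shift twice:

First scattering at θ₁ = 39°:
Δλ₁ = λ_C(1 - cos(39°))
Δλ₁ = 2.4263 × 0.2229
Δλ₁ = 0.5407 pm

After first scattering:
λ₁ = 22.0 + 0.5407 = 22.5407 pm

Second scattering at θ₂ = 114°:
Δλ₂ = λ_C(1 - cos(114°))
Δλ₂ = 2.4263 × 1.4067
Δλ₂ = 3.4132 pm

Final wavelength:
λ₂ = 22.5407 + 3.4132 = 25.9539 pm

Total shift: Δλ_total = 0.5407 + 3.4132 = 3.9539 pm

(Intermediate values are shown rounded; full precision is carried through to the final answer.)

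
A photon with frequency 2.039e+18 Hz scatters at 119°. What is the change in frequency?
4.877e+16 Hz (decrease)

Convert frequency to wavelength (c = 299792458 m/s):
λ₀ = c/f₀ = 299792458/2.039e+18 = 1.4702916e-10 m = 147.0292 pm

Calculate Compton shift:
Δλ = λ_C(1 - cos(119°)) = 3.6026 pm

Final wavelength:
λ' = λ₀ + Δλ = 147.0292 + 3.6026 = 150.6318 pm

Final frequency:
f' = c/λ' = 299792458/1.5063177e-10 = 1.9902339e+18 Hz

Frequency shift (decrease):
Δf = f₀ - f' = 2.039e+18 - 1.9902339e+18 = 4.877e+16 Hz

(Intermediate values are shown rounded; full precision is carried through to the final answer.)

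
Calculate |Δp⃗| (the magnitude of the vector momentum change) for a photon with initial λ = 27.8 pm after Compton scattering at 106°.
3.6192e-23 kg·m/s

Photon momentum magnitude is p = h/λ.

Initial momentum:
p₀ = h/λ = 6.6261e-34/2.7800e-11 = 2.3835e-23 kg·m/s

After scattering:
λ' = λ + Δλ = 27.8 + 3.0951 = 30.8951 pm
p' = h/λ' = 6.6261e-34/3.0895e-11 = 2.1447e-23 kg·m/s

Momentum is a vector; the scattered photon's direction makes angle θ = 106° with the incident direction. The magnitude of the vector change Δp⃗ = p⃗₀ − p⃗' is found from the law of cosines:
|Δp⃗|² = p₀² + p'² − 2p₀p'cos θ
|Δp⃗|² = (2.3835e-23)² + (2.1447e-23)² − 2·2.3835e-23·2.1447e-23·cos(106°)
|Δp⃗| = 3.6192e-23 kg·m/s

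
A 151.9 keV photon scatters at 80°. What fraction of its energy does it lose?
0.1972 (or 19.72%)

Calculate initial and final photon energies:

Initial: E₀ = 151.9 keV → λ₀ = 8.1622 pm
Compton shift: Δλ = 2.0050 pm
Final wavelength: λ' = 10.1672 pm
Final energy: E' = 121.9451 keV

Fractional energy loss:
(E₀ - E')/E₀ = (151.9000 - 121.9451)/151.9000
= 29.9549/151.9000
= 0.1972
= 19.72%

(Intermediate values are shown rounded; full precision is carried through to the final answer.)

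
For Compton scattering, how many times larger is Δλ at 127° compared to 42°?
127° produces the larger shift by a factor of 6.236

Calculate both shifts using Δλ = λ_C(1 - cos θ):

For θ₁ = 42°:
Δλ₁ = 2.4263 × (1 - cos(42°))
Δλ₁ = 2.4263 × 0.2569
Δλ₁ = 0.6232 pm

For θ₂ = 127°:
Δλ₂ = 2.4263 × (1 - cos(127°))
Δλ₂ = 2.4263 × 1.6018
Δλ₂ = 3.8865 pm

The 127° angle produces the larger shift.
Ratio: 3.8865/0.6232 = 6.236

(Intermediate values are shown rounded; full precision is carried through to the final answer.)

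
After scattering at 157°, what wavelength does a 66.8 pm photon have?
71.4597 pm

Using the Compton scattering formula:
λ' = λ + Δλ = λ + λ_C(1 - cos θ)

Given:
- Initial wavelength λ = 66.8 pm
- Scattering angle θ = 157°
- Compton wavelength λ_C ≈ 2.4263 pm

Calculate the shift:
Δλ = 2.4263 × (1 - cos(157°))
Δλ = 2.4263 × 1.9205
Δλ = 4.6597 pm

Final wavelength:
λ' = 66.8 + 4.6597 = 71.4597 pm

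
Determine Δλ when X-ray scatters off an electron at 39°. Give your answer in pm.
0.5407 pm

Using the Compton scattering formula:
Δλ = λ_C(1 - cos θ)

where λ_C = h/(m_e·c) ≈ 2.4263 pm is the Compton wavelength of an electron.

For θ = 39°:
cos(39°) = 0.7771
1 - cos(39°) = 0.2229

Δλ = 2.4263 × 0.2229
Δλ = 0.5407 pm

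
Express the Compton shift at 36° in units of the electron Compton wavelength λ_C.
0.1910 λ_C

The Compton shift formula is:
Δλ = λ_C(1 - cos θ)

Dividing both sides by λ_C:
Δλ/λ_C = 1 - cos θ

For θ = 36°:
Δλ/λ_C = 1 - cos(36°)
Δλ/λ_C = 1 - 0.8090
Δλ/λ_C = 0.1910

This means the shift is 0.1910 × λ_C = 0.4634 pm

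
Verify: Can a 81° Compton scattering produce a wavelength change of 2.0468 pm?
Yes, consistent

Calculate the expected shift for θ = 81°:

Δλ_expected = λ_C(1 - cos(81°))
Δλ_expected = 2.4263 × (1 - cos(81°))
Δλ_expected = 2.4263 × 0.8436
Δλ_expected = 2.0468 pm

Given shift: 2.0468 pm
Expected shift: 2.0468 pm
Difference: 0.0000 pm

The values match. This is consistent with Compton scattering at the stated angle.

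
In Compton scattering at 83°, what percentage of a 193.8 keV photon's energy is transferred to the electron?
0.2498 (or 24.98%)

Calculate initial and final photon energies:

Initial: E₀ = 193.8 keV → λ₀ = 6.3975 pm
Compton shift: Δλ = 2.1306 pm
Final wavelength: λ' = 8.5282 pm
Final energy: E' = 145.3823 keV

Fractional energy loss:
(E₀ - E')/E₀ = (193.8000 - 145.3823)/193.8000
= 48.4177/193.8000
= 0.2498
= 24.98%

(Intermediate values are shown rounded; full precision is carried through to the final answer.)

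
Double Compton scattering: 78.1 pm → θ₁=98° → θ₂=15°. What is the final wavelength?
80.9467 pm

Apply Compton shift twice:

First scattering at θ₁ = 98°:
Δλ₁ = λ_C(1 - cos(98°))
Δλ₁ = 2.4263 × 1.1392
Δλ₁ = 2.7640 pm

After first scattering:
λ₁ = 78.1 + 2.7640 = 80.8640 pm

Second scattering at θ₂ = 15°:
Δλ₂ = λ_C(1 - cos(15°))
Δλ₂ = 2.4263 × 0.0341
Δλ₂ = 0.0827 pm

Final wavelength:
λ₂ = 80.8640 + 0.0827 = 80.9467 pm

Total shift: Δλ_total = 2.7640 + 0.0827 = 2.8467 pm

(Intermediate values are shown rounded; full precision is carried through to the final answer.)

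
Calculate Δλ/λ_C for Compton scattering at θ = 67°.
0.6093 λ_C

The Compton shift formula is:
Δλ = λ_C(1 - cos θ)

Dividing both sides by λ_C:
Δλ/λ_C = 1 - cos θ

For θ = 67°:
Δλ/λ_C = 1 - cos(67°)
Δλ/λ_C = 1 - 0.3907
Δλ/λ_C = 0.6093

This means the shift is 0.6093 × λ_C = 1.4783 pm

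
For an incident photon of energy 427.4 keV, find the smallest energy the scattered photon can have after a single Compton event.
159.9071 keV (at θ = 180°)

The scattered photon has minimum energy when its wavelength is maximum, i.e., when the Compton shift Δλ = λ_C(1 − cos θ) is maximum. This occurs at θ = 180° (backscattering), giving Δλ_max = 2λ_C = 4.8526 pm.

Initial wavelength: λ₀ = hc/E₀ = 2.9009 pm
Maximum final wavelength: λ'_max = λ₀ + 2λ_C = 2.9009 + 4.8526 = 7.7535 pm
Minimum final energy: E'_min = hc/λ'_max = 159.9071 keV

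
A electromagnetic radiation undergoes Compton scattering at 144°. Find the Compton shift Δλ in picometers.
4.3892 pm

Using the Compton scattering formula:
Δλ = λ_C(1 - cos θ)

where λ_C = h/(m_e·c) ≈ 2.4263 pm is the Compton wavelength of an electron.

For θ = 144°:
cos(144°) = -0.8090
1 - cos(144°) = 1.8090

Δλ = 2.4263 × 1.8090
Δλ = 4.3892 pm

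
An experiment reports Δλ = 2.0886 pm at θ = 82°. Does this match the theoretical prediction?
Yes, consistent

Calculate the expected shift for θ = 82°:

Δλ_expected = λ_C(1 - cos(82°))
Δλ_expected = 2.4263 × (1 - cos(82°))
Δλ_expected = 2.4263 × 0.8608
Δλ_expected = 2.0886 pm

Given shift: 2.0886 pm
Expected shift: 2.0886 pm
Difference: 0.0000 pm

The values match. This is consistent with Compton scattering at the stated angle.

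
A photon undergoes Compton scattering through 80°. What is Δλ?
2.0050 pm

Using the Compton scattering formula:
Δλ = λ_C(1 - cos θ)

where λ_C = h/(m_e·c) ≈ 2.4263 pm is the Compton wavelength of an electron.

For θ = 80°:
cos(80°) = 0.1736
1 - cos(80°) = 0.8264

Δλ = 2.4263 × 0.8264
Δλ = 2.0050 pm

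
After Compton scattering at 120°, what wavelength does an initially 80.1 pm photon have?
83.7395 pm

Using the Compton formula: λ' = λ + λ_C(1 − cos θ)

For θ = 120°, cos θ = -1/2 (exact) = -0.5000, so:
1 − cos 120° = 1 − (-1/2) = 1.5000

Δλ = λ_C × 1.5000 = 2.4263 × 1.5000 = 3.6395 pm

λ' = 80.1 + 3.6395 = 83.7395 pm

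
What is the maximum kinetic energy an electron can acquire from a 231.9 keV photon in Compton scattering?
110.3358 keV

Maximum energy transfer occurs at θ = 180° (backscattering).

Initial photon: E₀ = 231.9 keV → λ₀ = 5.3465 pm

Maximum Compton shift (at 180°):
Δλ_max = 2λ_C = 2 × 2.4263 = 4.8526 pm

Final wavelength:
λ' = 5.3465 + 4.8526 = 10.1991 pm

Minimum photon energy (maximum energy to electron):
E'_min = hc/λ' = 121.5642 keV

Maximum electron kinetic energy:
K_max = E₀ - E'_min = 231.9000 - 121.5642 = 110.3358 keV

(Intermediate values are shown rounded; full precision is carried through to the final answer.)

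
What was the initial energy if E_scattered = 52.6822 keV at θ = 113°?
61.5000 keV

Convert final energy to wavelength (hc ≈ 1239.842 keV·pm):
λ' = hc/E' = 1239.842 / 52.6822 = 23.5344 pm

Calculate the Compton shift:
Δλ = λ_C(1 - cos(113°))
Δλ = 2.4263 × (1 - cos(113°))
Δλ = 3.3743 pm

Initial wavelength:
λ = λ' - Δλ = 23.5344 - 3.3743 = 20.1600 pm

Initial energy:
E = hc/λ = 1239.842 / 20.1600 = 61.5000 keV

(Intermediate values are shown rounded; full precision is carried through to the final answer.)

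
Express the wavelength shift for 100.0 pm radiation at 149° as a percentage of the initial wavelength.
4.5061%

Calculate the Compton shift:
Δλ = λ_C(1 - cos(149°))
Δλ = 2.4263 × (1 - cos(149°))
Δλ = 2.4263 × 1.8572
Δλ = 4.5061 pm

Percentage change:
(Δλ/λ₀) × 100 = (4.5061/100.0) × 100
= 4.5061%

(Intermediate values are shown rounded; full precision is carried through to the final answer.)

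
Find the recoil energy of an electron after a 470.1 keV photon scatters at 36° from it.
70.2522 keV

By energy conservation: K_e = E_initial - E_final

First find the scattered photon energy:
Initial wavelength: λ = hc/E = 2.6374 pm
Compton shift: Δλ = λ_C(1 - cos(36°)) = 0.4634 pm
Final wavelength: λ' = 2.6374 + 0.4634 = 3.1008 pm
Final photon energy: E' = hc/λ' = 399.8478 keV

Electron kinetic energy:
K_e = E - E' = 470.1000 - 399.8478 = 70.2522 keV

(Intermediate values are shown rounded; full precision is carried through to the final answer.)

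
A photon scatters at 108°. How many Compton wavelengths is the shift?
1.3090 λ_C

The Compton shift formula is:
Δλ = λ_C(1 - cos θ)

Dividing both sides by λ_C:
Δλ/λ_C = 1 - cos θ

For θ = 108°:
Δλ/λ_C = 1 - cos(108°)
Δλ/λ_C = 1 - -0.3090
Δλ/λ_C = 1.3090

This means the shift is 1.3090 × λ_C = 3.1761 pm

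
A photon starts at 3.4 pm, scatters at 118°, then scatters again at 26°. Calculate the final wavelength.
7.2110 pm

Apply Compton shift twice:

First scattering at θ₁ = 118°:
Δλ₁ = λ_C(1 - cos(118°))
Δλ₁ = 2.4263 × 1.4695
Δλ₁ = 3.5654 pm

After first scattering:
λ₁ = 3.4 + 3.5654 = 6.9654 pm

Second scattering at θ₂ = 26°:
Δλ₂ = λ_C(1 - cos(26°))
Δλ₂ = 2.4263 × 0.1012
Δλ₂ = 0.2456 pm

Final wavelength:
λ₂ = 6.9654 + 0.2456 = 7.2110 pm

Total shift: Δλ_total = 3.5654 + 0.2456 = 3.8110 pm

(Intermediate values are shown rounded; full precision is carried through to the final answer.)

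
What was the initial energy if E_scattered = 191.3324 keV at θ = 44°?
213.8000 keV

Convert final energy to wavelength (hc ≈ 1239.842 keV·pm):
λ' = hc/E' = 1239.842 / 191.3324 = 6.4800 pm

Calculate the Compton shift:
Δλ = λ_C(1 - cos(44°))
Δλ = 2.4263 × (1 - cos(44°))
Δλ = 0.6810 pm

Initial wavelength:
λ = λ' - Δλ = 6.4800 - 0.6810 = 5.7991 pm

Initial energy:
E = hc/λ = 1239.842 / 5.7991 = 213.8000 keV

(Intermediate values are shown rounded; full precision is carried through to the final answer.)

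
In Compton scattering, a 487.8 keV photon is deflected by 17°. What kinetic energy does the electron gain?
19.5322 keV

By energy conservation: K_e = E_initial - E_final

First find the scattered photon energy:
Initial wavelength: λ = hc/E = 2.5417 pm
Compton shift: Δλ = λ_C(1 - cos(17°)) = 0.1060 pm
Final wavelength: λ' = 2.5417 + 0.1060 = 2.6477 pm
Final photon energy: E' = hc/λ' = 468.2678 keV

Electron kinetic energy:
K_e = E - E' = 487.8000 - 468.2678 = 19.5322 keV

(Intermediate values are shown rounded; full precision is carried through to the final answer.)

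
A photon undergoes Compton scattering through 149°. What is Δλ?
4.5061 pm

Using the Compton scattering formula:
Δλ = λ_C(1 - cos θ)

where λ_C = h/(m_e·c) ≈ 2.4263 pm is the Compton wavelength of an electron.

For θ = 149°:
cos(149°) = -0.8572
1 - cos(149°) = 1.8572

Δλ = 2.4263 × 1.8572
Δλ = 4.5061 pm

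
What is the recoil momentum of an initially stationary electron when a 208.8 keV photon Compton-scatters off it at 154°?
1.7031e-22 kg·m/s

The electron is initially at rest, so by conservation of momentum:
p⃗_e = p⃗₀ − p⃗'  (incident photon momentum minus scattered photon momentum)

Photon momentum magnitudes (p = h/λ = E/c):
λ₀ = hc/E₀ = 5.9379 pm → p₀ = h/λ₀ = 1.1159e-22 kg·m/s
Δλ = λ_C(1 − cos 154°) = 4.6071 pm
λ' = 10.5450 pm → p' = h/λ' = 6.2836e-23 kg·m/s

The scattered photon makes angle θ = 154° with the incident direction, so by the law of cosines:
|p⃗_e|² = p₀² + p'² − 2p₀p'cos θ
|p⃗_e|² = (1.1159e-22)² + (6.2836e-23)² − 2·1.1159e-22·6.2836e-23·cos(154°)
|p⃗_e| = 1.7031e-22 kg·m/s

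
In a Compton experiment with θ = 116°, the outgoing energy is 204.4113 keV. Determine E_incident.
481.3998 keV

Convert final energy to wavelength (hc ≈ 1239.842 keV·pm):
λ' = hc/E' = 1239.842 / 204.4113 = 6.0654 pm

Calculate the Compton shift:
Δλ = λ_C(1 - cos(116°))
Δλ = 2.4263 × (1 - cos(116°))
Δλ = 3.4899 pm

Initial wavelength:
λ = λ' - Δλ = 6.0654 - 3.4899 = 2.5755 pm

Initial energy:
E = hc/λ = 1239.842 / 2.5755 = 481.3998 keV

(Intermediate values are shown rounded; full precision is carried through to the final answer.)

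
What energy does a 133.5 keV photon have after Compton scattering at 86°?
107.3990 keV

First convert energy to wavelength:
λ = hc/E, with hc ≈ 1239.842 keV·pm (i.e. 1239.842 eV·nm)

For E = 133.5 keV = 133500 eV:
λ = 1239.842 keV·pm / 133.5 keV
λ = 9.2872 pm

Calculate the Compton shift:
Δλ = λ_C(1 - cos(86°)) = 2.4263 × 0.9302
Δλ = 2.2571 pm

Final wavelength:
λ' = 9.2872 + 2.2571 = 11.5443 pm

Final energy:
E' = hc/λ' = 1239.842 / 11.5443 = 107.3990 keV

(Intermediate values are shown rounded; full precision is carried through to the final answer.)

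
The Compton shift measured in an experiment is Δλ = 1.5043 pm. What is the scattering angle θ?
67.67°

From the Compton formula Δλ = λ_C(1 - cos θ), we can solve for θ:

cos θ = 1 - Δλ/λ_C

Given:
- Δλ = 1.5043 pm
- λ_C = h/(m_e·c) ≈ 2.42631024 pm

cos θ = 1 - 1.5043/2.42631024
cos θ = 1 - 0.619995
cos θ = 0.380005

θ = arccos(0.380005)
θ = 67.67°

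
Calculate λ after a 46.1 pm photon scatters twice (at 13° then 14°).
46.2343 pm

Apply Compton shift twice:

First scattering at θ₁ = 13°:
Δλ₁ = λ_C(1 - cos(13°))
Δλ₁ = 2.4263 × 0.0256
Δλ₁ = 0.0622 pm

After first scattering:
λ₁ = 46.1 + 0.0622 = 46.1622 pm

Second scattering at θ₂ = 14°:
Δλ₂ = λ_C(1 - cos(14°))
Δλ₂ = 2.4263 × 0.0297
Δλ₂ = 0.0721 pm

Final wavelength:
λ₂ = 46.1622 + 0.0721 = 46.2343 pm

Total shift: Δλ_total = 0.0622 + 0.0721 = 0.1343 pm

(Intermediate values are shown rounded; full precision is carried through to the final answer.)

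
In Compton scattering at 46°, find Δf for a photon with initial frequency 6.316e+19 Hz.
8.527e+18 Hz (decrease)

Convert frequency to wavelength (c = 299792458 m/s):
λ₀ = c/f₀ = 299792458/6.316e+19 = 4.7465557e-12 m = 4.7466 pm

Calculate Compton shift:
Δλ = λ_C(1 - cos(46°)) = 0.7409 pm

Final wavelength:
λ' = λ₀ + Δλ = 4.7466 + 0.7409 = 5.4874 pm

Final frequency:
f' = c/λ' = 299792458/5.4874092e-12 = 5.4632787e+19 Hz

Frequency shift (decrease):
Δf = f₀ - f' = 6.316e+19 - 5.4632787e+19 = 8.527e+18 Hz

(Intermediate values are shown rounded; full precision is carried through to the final answer.)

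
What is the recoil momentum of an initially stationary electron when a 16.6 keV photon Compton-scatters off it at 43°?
6.4751e-24 kg·m/s

The electron is initially at rest, so by conservation of momentum:
p⃗_e = p⃗₀ − p⃗'  (incident photon momentum minus scattered photon momentum)

Photon momentum magnitudes (p = h/λ = E/c):
λ₀ = hc/E₀ = 74.6893 pm → p₀ = h/λ₀ = 8.8715e-24 kg·m/s
Δλ = λ_C(1 − cos 43°) = 0.6518 pm
λ' = 75.3411 pm → p' = h/λ' = 8.7948e-24 kg·m/s

The scattered photon makes angle θ = 43° with the incident direction, so by the law of cosines:
|p⃗_e|² = p₀² + p'² − 2p₀p'cos θ
|p⃗_e|² = (8.8715e-24)² + (8.7948e-24)² − 2·8.8715e-24·8.7948e-24·cos(43°)
|p⃗_e| = 6.4751e-24 kg·m/s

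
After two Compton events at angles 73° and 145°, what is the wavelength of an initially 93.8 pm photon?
99.9308 pm

Apply Compton shift twice:

First scattering at θ₁ = 73°:
Δλ₁ = λ_C(1 - cos(73°))
Δλ₁ = 2.4263 × 0.7076
Δλ₁ = 1.7169 pm

After first scattering:
λ₁ = 93.8 + 1.7169 = 95.5169 pm

Second scattering at θ₂ = 145°:
Δλ₂ = λ_C(1 - cos(145°))
Δλ₂ = 2.4263 × 1.8192
Δλ₂ = 4.4138 pm

Final wavelength:
λ₂ = 95.5169 + 4.4138 = 99.9308 pm

Total shift: Δλ_total = 1.7169 + 4.4138 = 6.1308 pm

(Intermediate values are shown rounded; full precision is carried through to the final answer.)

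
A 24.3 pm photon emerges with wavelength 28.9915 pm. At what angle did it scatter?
159.00°

First find the wavelength shift:
Δλ = λ' - λ = 28.9915 - 24.3 = 4.6915 pm

Using Δλ = λ_C(1 - cos θ), with λ_C = h/(m_e·c) ≈ 2.42631024 pm:
cos θ = 1 - Δλ/λ_C
cos θ = 1 - 4.6915/2.42631024
cos θ = -0.933594

θ = arccos(-0.933594)
θ = 159.00°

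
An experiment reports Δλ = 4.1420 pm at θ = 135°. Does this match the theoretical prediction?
Yes, consistent

Calculate the expected shift for θ = 135°:

Δλ_expected = λ_C(1 - cos(135°))
Δλ_expected = 2.4263 × (1 - cos(135°))
Δλ_expected = 2.4263 × 1.7071
Δλ_expected = 4.1420 pm

Given shift: 4.1420 pm
Expected shift: 4.1420 pm
Difference: 0.0000 pm

The values match. This is consistent with Compton scattering at the stated angle.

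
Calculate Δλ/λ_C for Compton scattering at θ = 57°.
0.4554 λ_C

The Compton shift formula is:
Δλ = λ_C(1 - cos θ)

Dividing both sides by λ_C:
Δλ/λ_C = 1 - cos θ

For θ = 57°:
Δλ/λ_C = 1 - cos(57°)
Δλ/λ_C = 1 - 0.5446
Δλ/λ_C = 0.4554

This means the shift is 0.4554 × λ_C = 1.1048 pm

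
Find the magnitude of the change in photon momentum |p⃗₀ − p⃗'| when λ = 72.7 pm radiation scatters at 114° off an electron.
1.4947e-23 kg·m/s

Photon momentum magnitude is p = h/λ.

Initial momentum:
p₀ = h/λ = 6.6261e-34/7.2700e-11 = 9.1143e-24 kg·m/s

After scattering:
λ' = λ + Δλ = 72.7 + 3.4132 = 76.1132 pm
p' = h/λ' = 6.6261e-34/7.6113e-11 = 8.7055e-24 kg·m/s

Momentum is a vector; the scattered photon's direction makes angle θ = 114° with the incident direction. The magnitude of the vector change Δp⃗ = p⃗₀ − p⃗' is found from the law of cosines:
|Δp⃗|² = p₀² + p'² − 2p₀p'cos θ
|Δp⃗|² = (9.1143e-24)² + (8.7055e-24)² − 2·9.1143e-24·8.7055e-24·cos(114°)
|Δp⃗| = 1.4947e-23 kg·m/s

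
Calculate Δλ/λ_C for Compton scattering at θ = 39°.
0.2229 λ_C

The Compton shift formula is:
Δλ = λ_C(1 - cos θ)

Dividing both sides by λ_C:
Δλ/λ_C = 1 - cos θ

For θ = 39°:
Δλ/λ_C = 1 - cos(39°)
Δλ/λ_C = 1 - 0.7771
Δλ/λ_C = 0.2229

This means the shift is 0.2229 × λ_C = 0.5407 pm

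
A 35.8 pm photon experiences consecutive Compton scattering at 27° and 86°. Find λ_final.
38.3215 pm

Apply Compton shift twice:

First scattering at θ₁ = 27°:
Δλ₁ = λ_C(1 - cos(27°))
Δλ₁ = 2.4263 × 0.1090
Δλ₁ = 0.2645 pm

After first scattering:
λ₁ = 35.8 + 0.2645 = 36.0645 pm

Second scattering at θ₂ = 86°:
Δλ₂ = λ_C(1 - cos(86°))
Δλ₂ = 2.4263 × 0.9302
Δλ₂ = 2.2571 pm

Final wavelength:
λ₂ = 36.0645 + 2.2571 = 38.3215 pm

Total shift: Δλ_total = 0.2645 + 2.2571 = 2.5215 pm

(Intermediate values are shown rounded; full precision is carried through to the final answer.)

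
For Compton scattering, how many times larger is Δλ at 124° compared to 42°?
124° produces the larger shift by a factor of 6.070

Calculate both shifts using Δλ = λ_C(1 - cos θ):

For θ₁ = 42°:
Δλ₁ = 2.4263 × (1 - cos(42°))
Δλ₁ = 2.4263 × 0.2569
Δλ₁ = 0.6232 pm

For θ₂ = 124°:
Δλ₂ = 2.4263 × (1 - cos(124°))
Δλ₂ = 2.4263 × 1.5592
Δλ₂ = 3.7831 pm

The 124° angle produces the larger shift.
Ratio: 3.7831/0.6232 = 6.070

(Intermediate values are shown rounded; full precision is carried through to the final answer.)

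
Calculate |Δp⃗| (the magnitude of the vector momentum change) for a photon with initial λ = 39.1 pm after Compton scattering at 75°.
2.0188e-23 kg·m/s

Photon momentum magnitude is p = h/λ.

Initial momentum:
p₀ = h/λ = 6.6261e-34/3.9100e-11 = 1.6946e-23 kg·m/s

After scattering:
λ' = λ + Δλ = 39.1 + 1.7983 = 40.8983 pm
p' = h/λ' = 6.6261e-34/4.0898e-11 = 1.6201e-23 kg·m/s

Momentum is a vector; the scattered photon's direction makes angle θ = 75° with the incident direction. The magnitude of the vector change Δp⃗ = p⃗₀ − p⃗' is found from the law of cosines:
|Δp⃗|² = p₀² + p'² − 2p₀p'cos θ
|Δp⃗|² = (1.6946e-23)² + (1.6201e-23)² − 2·1.6946e-23·1.6201e-23·cos(75°)
|Δp⃗| = 2.0188e-23 kg·m/s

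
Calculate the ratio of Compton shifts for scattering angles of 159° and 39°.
159° produces the larger shift by a factor of 8.676

Calculate both shifts using Δλ = λ_C(1 - cos θ):

For θ₁ = 39°:
Δλ₁ = 2.4263 × (1 - cos(39°))
Δλ₁ = 2.4263 × 0.2229
Δλ₁ = 0.5407 pm

For θ₂ = 159°:
Δλ₂ = 2.4263 × (1 - cos(159°))
Δλ₂ = 2.4263 × 1.9336
Δλ₂ = 4.6915 pm

The 159° angle produces the larger shift.
Ratio: 4.6915/0.5407 = 8.676

(Intermediate values are shown rounded; full precision is carried through to the final answer.)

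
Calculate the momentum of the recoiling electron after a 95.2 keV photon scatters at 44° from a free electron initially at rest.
3.7245e-23 kg·m/s

The electron is initially at rest, so by conservation of momentum:
p⃗_e = p⃗₀ − p⃗'  (incident photon momentum minus scattered photon momentum)

Photon momentum magnitudes (p = h/λ = E/c):
λ₀ = hc/E₀ = 13.0236 pm → p₀ = h/λ₀ = 5.0878e-23 kg·m/s
Δλ = λ_C(1 − cos 44°) = 0.6810 pm
λ' = 13.7045 pm → p' = h/λ' = 4.8350e-23 kg·m/s

The scattered photon makes angle θ = 44° with the incident direction, so by the law of cosines:
|p⃗_e|² = p₀² + p'² − 2p₀p'cos θ
|p⃗_e|² = (5.0878e-23)² + (4.8350e-23)² − 2·5.0878e-23·4.8350e-23·cos(44°)
|p⃗_e| = 3.7245e-23 kg·m/s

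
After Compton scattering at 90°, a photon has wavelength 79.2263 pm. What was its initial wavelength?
76.8000 pm

From λ' = λ + Δλ, we have λ = λ' - Δλ

First calculate the Compton shift:
Δλ = λ_C(1 - cos θ)
Δλ = 2.4263 × (1 - cos(90°))
Δλ = 2.4263 × 1.0000
Δλ = 2.4263 pm

Initial wavelength:
λ = λ' - Δλ
λ = 79.2263 - 2.4263
λ = 76.8000 pm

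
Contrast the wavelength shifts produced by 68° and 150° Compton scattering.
150° produces the larger shift by a factor of 2.984

Calculate both shifts using Δλ = λ_C(1 - cos θ):

For θ₁ = 68°:
Δλ₁ = 2.4263 × (1 - cos(68°))
Δλ₁ = 2.4263 × 0.6254
Δλ₁ = 1.5174 pm

For θ₂ = 150°:
Δλ₂ = 2.4263 × (1 - cos(150°))
Δλ₂ = 2.4263 × 1.8660
Δλ₂ = 4.5276 pm

The 150° angle produces the larger shift.
Ratio: 4.5276/1.5174 = 2.984

(Intermediate values are shown rounded; full precision is carried through to the final answer.)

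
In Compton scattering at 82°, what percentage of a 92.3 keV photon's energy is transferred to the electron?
0.1346 (or 13.46%)

Calculate initial and final photon energies:

Initial: E₀ = 92.3 keV → λ₀ = 13.4327 pm
Compton shift: Δλ = 2.0886 pm
Final wavelength: λ' = 15.5214 pm
Final energy: E' = 79.8797 keV

Fractional energy loss:
(E₀ - E')/E₀ = (92.3000 - 79.8797)/92.3000
= 12.4203/92.3000
= 0.1346
= 13.46%

(Intermediate values are shown rounded; full precision is carried through to the final answer.)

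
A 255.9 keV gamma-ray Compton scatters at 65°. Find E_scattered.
198.5039 keV

First convert energy to wavelength:
λ = hc/E, with hc ≈ 1239.842 keV·pm (i.e. 1239.842 eV·nm)

For E = 255.9 keV = 255900 eV:
λ = 1239.842 keV·pm / 255.9 keV
λ = 4.8450 pm

Calculate the Compton shift:
Δλ = λ_C(1 - cos(65°)) = 2.4263 × 0.5774
Δλ = 1.4009 pm

Final wavelength:
λ' = 4.8450 + 1.4009 = 6.2459 pm

Final energy:
E' = hc/λ' = 1239.842 / 6.2459 = 198.5039 keV

(Intermediate values are shown rounded; full precision is carried through to the final answer.)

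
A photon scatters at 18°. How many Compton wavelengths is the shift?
0.0489 λ_C

The Compton shift formula is:
Δλ = λ_C(1 - cos θ)

Dividing both sides by λ_C:
Δλ/λ_C = 1 - cos θ

For θ = 18°:
Δλ/λ_C = 1 - cos(18°)
Δλ/λ_C = 1 - 0.9511
Δλ/λ_C = 0.0489

This means the shift is 0.0489 × λ_C = 0.1188 pm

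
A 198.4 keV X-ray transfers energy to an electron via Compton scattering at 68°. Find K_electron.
38.7624 keV

By energy conservation: K_e = E_initial - E_final

First find the scattered photon energy:
Initial wavelength: λ = hc/E = 6.2492 pm
Compton shift: Δλ = λ_C(1 - cos(68°)) = 1.5174 pm
Final wavelength: λ' = 6.2492 + 1.5174 = 7.7666 pm
Final photon energy: E' = hc/λ' = 159.6376 keV

Electron kinetic energy:
K_e = E - E' = 198.4000 - 159.6376 = 38.7624 keV

(Intermediate values are shown rounded; full precision is carried through to the final answer.)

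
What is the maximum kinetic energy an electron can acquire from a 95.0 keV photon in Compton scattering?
25.7490 keV

Maximum energy transfer occurs at θ = 180° (backscattering).

Initial photon: E₀ = 95.0 keV → λ₀ = 13.0510 pm

Maximum Compton shift (at 180°):
Δλ_max = 2λ_C = 2 × 2.4263 = 4.8526 pm

Final wavelength:
λ' = 13.0510 + 4.8526 = 17.9036 pm

Minimum photon energy (maximum energy to electron):
E'_min = hc/λ' = 69.2510 keV

Maximum electron kinetic energy:
K_max = E₀ - E'_min = 95.0000 - 69.2510 = 25.7490 keV

(Intermediate values are shown rounded; full precision is carried through to the final answer.)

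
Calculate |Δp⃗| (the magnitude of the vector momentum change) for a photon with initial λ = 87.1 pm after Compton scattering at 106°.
1.1944e-23 kg·m/s

Photon momentum magnitude is p = h/λ.

Initial momentum:
p₀ = h/λ = 6.6261e-34/8.7100e-11 = 7.6074e-24 kg·m/s

After scattering:
λ' = λ + Δλ = 87.1 + 3.0951 = 90.1951 pm
p' = h/λ' = 6.6261e-34/9.0195e-11 = 7.3464e-24 kg·m/s

Momentum is a vector; the scattered photon's direction makes angle θ = 106° with the incident direction. The magnitude of the vector change Δp⃗ = p⃗₀ − p⃗' is found from the law of cosines:
|Δp⃗|² = p₀² + p'² − 2p₀p'cos θ
|Δp⃗|² = (7.6074e-24)² + (7.3464e-24)² − 2·7.6074e-24·7.3464e-24·cos(106°)
|Δp⃗| = 1.1944e-23 kg·m/s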